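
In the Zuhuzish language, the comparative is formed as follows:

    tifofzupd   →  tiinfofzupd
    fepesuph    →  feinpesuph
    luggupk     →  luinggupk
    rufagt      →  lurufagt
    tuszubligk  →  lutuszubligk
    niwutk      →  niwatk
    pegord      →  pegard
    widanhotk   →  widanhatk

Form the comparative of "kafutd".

luggupk and tuszubligk both end in -k yet inflect differently (luinggupk, lutuszubligk), so the final letter is not what conditions the rule; the second-to-last letter is.
"kafutd" has second-to-last letter 't'. The stems whose second-to-last letter is 't' (niwutk → niwatk, widanhotk → widanhatk) change the last vowel to 'a'.
The other patterns: stems whose second-to-last letter is 'p' insert -in- after the first vowel; stems whose second-to-last letter is 'g' add the prefix lu-.
So kafutd → kafatd.

kafatd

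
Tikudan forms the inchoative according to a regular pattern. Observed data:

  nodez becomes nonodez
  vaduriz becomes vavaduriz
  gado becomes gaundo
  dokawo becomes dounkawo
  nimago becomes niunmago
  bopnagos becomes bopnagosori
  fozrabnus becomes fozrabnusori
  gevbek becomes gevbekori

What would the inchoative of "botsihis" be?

"botsihis" ends in -s. The stems ending in -s (bopnagos → bopnagosori, fozrabnus → fozrabnusori) add -ori.
The other patterns: stems ending in -z repeat the first consonant+vowel as a prefix; stems ending in -o insert -un- after the first vowel.
So botsihis → botsihisori.

botsihisori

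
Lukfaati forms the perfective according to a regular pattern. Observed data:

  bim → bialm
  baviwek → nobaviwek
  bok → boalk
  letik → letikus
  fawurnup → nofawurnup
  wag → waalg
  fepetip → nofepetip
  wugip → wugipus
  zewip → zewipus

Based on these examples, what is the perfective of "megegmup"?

nomegegmup

bok and letik both end in -k yet inflect differently (boalk, letikus), so the final letter is not what conditions the rule; the number of vowels is.
"megegmup" has 3 vowels. The stems with 3 vowels (fawurnup → nofawurnup, fepetip → nofepetip, baviwek → nobaviwek) add the prefix no-.
The other patterns: stems with 1 vowel insert -al- after the first vowel; stems with 2 vowels add -us.
So megegmup → nomegegmup.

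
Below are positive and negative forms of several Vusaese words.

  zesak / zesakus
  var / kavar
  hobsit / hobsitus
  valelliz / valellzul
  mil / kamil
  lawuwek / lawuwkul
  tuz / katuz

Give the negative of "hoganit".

tuz and valelliz both end in -z yet inflect differently (katuz, valellzul), so the final letter is not what conditions the rule; the number of vowels is.
"hoganit" has 3 vowels. The stems with 3 vowels (valelliz → valellzul, lawuwek → lawuwkul) delete the last vowel and add -ul.
The other patterns: stems with 1 vowel add the prefix ka-; stems with 2 vowels add -us.
So hoganit → hogantul.

hogantul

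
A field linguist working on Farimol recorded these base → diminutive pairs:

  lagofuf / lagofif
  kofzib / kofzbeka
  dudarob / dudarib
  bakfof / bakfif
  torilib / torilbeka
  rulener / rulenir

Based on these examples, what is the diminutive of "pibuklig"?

pibuklgeka

"pibuklig" has last vowel 'i'. The stems whose last vowel is 'i' (torilib → torilbeka, kofzib → kofzbeka) delete the last vowel and add -eka.
The other pattern: stems whose last vowel is 'e', 'o' or 'u' change the last vowel to 'i'.
So pibuklig → pibuklgeka.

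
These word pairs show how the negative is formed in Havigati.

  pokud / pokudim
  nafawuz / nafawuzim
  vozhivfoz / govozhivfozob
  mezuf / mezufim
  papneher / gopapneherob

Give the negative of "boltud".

nafawuz and vozhivfoz both end in -z yet inflect differently (nafawuzim, govozhivfozob), so the final letter is not what conditions the rule; the last vowel is.
"boltud" has last vowel 'u'. The stems whose last vowel is 'u' (mezuf → mezufim, pokud → pokudim, nafawuz → nafawuzim) add -im.
So boltud → boltudim.

boltudim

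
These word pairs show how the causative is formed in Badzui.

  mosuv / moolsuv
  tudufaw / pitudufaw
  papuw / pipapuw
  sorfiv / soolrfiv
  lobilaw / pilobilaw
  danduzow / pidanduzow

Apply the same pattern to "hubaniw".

pihubaniw

mosuv and papuw both have last vowel 'u' yet inflect differently (moolsuv, pipapuw), so the last vowel is not what conditions the rule; the final letter is.
"hubaniw" ends in -w. The stems ending in -w (papuw → pipapuw, danduzow → pidanduzow, lobilaw → pilobilaw) add the prefix pi-.
So hubaniw → pihubaniw.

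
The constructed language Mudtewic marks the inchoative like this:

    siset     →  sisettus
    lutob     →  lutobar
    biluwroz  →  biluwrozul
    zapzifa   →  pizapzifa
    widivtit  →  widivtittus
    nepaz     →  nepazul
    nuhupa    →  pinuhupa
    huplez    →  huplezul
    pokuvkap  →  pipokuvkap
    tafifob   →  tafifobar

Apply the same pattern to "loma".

piloma

"loma" ends in -a. The stems ending in -a (zapzifa → pizapzifa, nuhupa → pinuhupa) add the prefix pi-.
The other patterns: stems ending in -t double the final consonant and add -us; stems ending in -b add -ar; stems ending in -z add -ul.
So loma → piloma.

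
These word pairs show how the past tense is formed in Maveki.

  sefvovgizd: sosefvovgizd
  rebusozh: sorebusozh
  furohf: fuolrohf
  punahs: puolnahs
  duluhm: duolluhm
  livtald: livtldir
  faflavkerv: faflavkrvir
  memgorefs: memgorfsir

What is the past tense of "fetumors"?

"fetumors" has second-to-last letter 'r'. The one such stem in the data (faflavkerv → faflavkrvir) deletes the last vowel and adds -ir (as do livtald, memgorefs), so the same rule applies.
So fetumors → fetumrsir.

fetumrsir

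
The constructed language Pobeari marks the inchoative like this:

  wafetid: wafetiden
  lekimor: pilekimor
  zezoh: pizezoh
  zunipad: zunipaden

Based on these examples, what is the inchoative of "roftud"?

"roftud" ends in -d. The stems ending in -d (zunipad → zunipaden, wafetid → wafetiden) add -en.
So roftud → roftuden.

roftuden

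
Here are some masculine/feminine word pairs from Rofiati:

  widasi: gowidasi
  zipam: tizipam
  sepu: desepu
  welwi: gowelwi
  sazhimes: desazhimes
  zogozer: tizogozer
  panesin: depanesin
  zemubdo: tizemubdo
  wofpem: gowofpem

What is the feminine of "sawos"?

wofpem and zipam both end in -m yet inflect differently (gowofpem, tizipam), so the final letter is not what conditions the rule; the first letter is.
"sawos" begins with s-. The stems beginning with s- (sepu → desepu, sazhimes → desazhimes) add the prefix de-.
So sawos → desawos.

desawos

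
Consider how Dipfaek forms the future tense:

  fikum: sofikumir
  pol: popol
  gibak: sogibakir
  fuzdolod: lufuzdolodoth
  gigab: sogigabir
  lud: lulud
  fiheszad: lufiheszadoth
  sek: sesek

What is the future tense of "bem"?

sek and gibak both end in -k yet inflect differently (sesek, sogibakir), so the final letter is not what conditions the rule; the number of vowels is.
"bem" has 1 vowel. The stems with 1 vowel (lud → lulud, sek → sesek, pol → popol) repeat the first consonant+vowel as a prefix.
The other patterns: stems with 2 vowels add so- … -ir around the stem; stems with 3 vowels add lu- … -oth around the stem.
So bem → bebem.

bebem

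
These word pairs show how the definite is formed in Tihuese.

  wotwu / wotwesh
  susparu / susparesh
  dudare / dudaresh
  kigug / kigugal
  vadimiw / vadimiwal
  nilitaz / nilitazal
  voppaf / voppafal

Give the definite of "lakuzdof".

wotwu and kigug both have last vowel 'u' yet inflect differently (wotwesh, kigugal), so the last vowel is not what conditions the rule; whether the stem ends in a vowel or a consonant is.
"lakuzdof" ends in a consonant. The stems ending in a consonant (kigug → kigugal, vadimiw → vadimiwal, nilitaz → nilitazal) add -al.
So lakuzdof → lakuzdofal.

lakuzdofal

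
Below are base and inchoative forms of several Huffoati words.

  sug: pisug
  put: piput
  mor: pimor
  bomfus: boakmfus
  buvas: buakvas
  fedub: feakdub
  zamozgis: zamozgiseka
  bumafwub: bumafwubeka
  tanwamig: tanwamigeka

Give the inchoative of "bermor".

bomfus and zamozgis both end in -s yet inflect differently (boakmfus, zamozgiseka), so the final letter is not what conditions the rule; the number of vowels is.
"bermor" has 2 vowels. The stems with 2 vowels (bomfus → boakmfus, buvas → buakvas, fedub → feakdub) insert -ak- after the first vowel.
The other patterns: stems with 1 vowel add the prefix pi-; stems with 3 vowels add -eka.
So bermor → beakrmor.

beakrmor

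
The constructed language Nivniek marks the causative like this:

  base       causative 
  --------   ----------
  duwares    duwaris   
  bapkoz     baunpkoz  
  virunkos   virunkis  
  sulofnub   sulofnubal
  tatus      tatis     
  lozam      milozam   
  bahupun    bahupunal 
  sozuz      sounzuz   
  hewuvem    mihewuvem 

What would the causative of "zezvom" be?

hewuvem and duwares both have last vowel 'e' yet inflect differently (mihewuvem, duwaris), so the last vowel is not what conditions the rule; the final letter is.
"zezvom" ends in -m. The stems ending in -m (lozam → milozam, hewuvem → mihewuvem) add the prefix mi-.
So zezvom → mizezvom.

mizezvom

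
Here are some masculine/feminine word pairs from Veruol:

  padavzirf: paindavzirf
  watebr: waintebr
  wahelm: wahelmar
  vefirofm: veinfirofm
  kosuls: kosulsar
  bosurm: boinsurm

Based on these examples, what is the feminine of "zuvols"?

wahelm and bosurm both end in -m yet inflect differently (wahelmar, boinsurm), so the final letter is not what conditions the rule; the second-to-last letter is.
"zuvols" has second-to-last letter 'l'. The stems whose second-to-last letter is 'l' (wahelm → wahelmar, kosuls → kosulsar) add -ar.
The other pattern: stems whose second-to-last letter is 'b', 'f' or 'r' insert -in- after the first vowel.
So zuvols → zuvolsar.

zuvolsar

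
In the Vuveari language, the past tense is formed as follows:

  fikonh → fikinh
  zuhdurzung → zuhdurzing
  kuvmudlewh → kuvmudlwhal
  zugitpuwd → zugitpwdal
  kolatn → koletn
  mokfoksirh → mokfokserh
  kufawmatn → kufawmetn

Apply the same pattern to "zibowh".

zibwhal

fikonh and kuvmudlewh both end in -h yet inflect differently (fikinh, kuvmudlwhal), so the final letter is not what conditions the rule; the second-to-last letter is.
"zibowh" has second-to-last letter 'w'. The stems whose second-to-last letter is 'w' (kuvmudlewh → kuvmudlwhal, zugitpuwd → zugitpwdal) delete the last vowel and add -al.
The other patterns: stems whose second-to-last letter is 'n' change the last vowel to 'i'; stems whose second-to-last letter is 'r' or 't' change the last vowel to 'e'.
So zibowh → zibwhal.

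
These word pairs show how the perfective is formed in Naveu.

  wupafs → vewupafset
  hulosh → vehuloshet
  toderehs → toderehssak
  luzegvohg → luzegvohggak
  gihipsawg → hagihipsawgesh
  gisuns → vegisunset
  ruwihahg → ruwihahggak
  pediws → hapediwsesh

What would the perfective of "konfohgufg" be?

vekonfohgufget

"konfohgufg" has second-to-last letter 'f'. The one such stem in the data (wupafs → vewupafset) adds ve- … -et around the stem, so the same rule applies.
So konfohgufg → vekonfohgufget.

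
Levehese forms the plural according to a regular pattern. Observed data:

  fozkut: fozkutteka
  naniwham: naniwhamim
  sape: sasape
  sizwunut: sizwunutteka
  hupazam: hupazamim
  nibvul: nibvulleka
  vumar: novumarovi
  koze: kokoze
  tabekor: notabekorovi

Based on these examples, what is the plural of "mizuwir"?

nomizuwirovi

vumar and hupazam both have last vowel 'a' yet inflect differently (novumarovi, hupazamim), so the last vowel is not what conditions the rule; the final letter is.
"mizuwir" ends in -r. The stems ending in -r (tabekor → notabekorovi, vumar → novumarovi) add no- … -ovi around the stem.
The other patterns: stems ending in -m add -im; stems ending in -e repeat the first consonant+vowel as a prefix; stems ending in -l or -t double the final consonant and add -eka.
So mizuwir → nomizuwirovi.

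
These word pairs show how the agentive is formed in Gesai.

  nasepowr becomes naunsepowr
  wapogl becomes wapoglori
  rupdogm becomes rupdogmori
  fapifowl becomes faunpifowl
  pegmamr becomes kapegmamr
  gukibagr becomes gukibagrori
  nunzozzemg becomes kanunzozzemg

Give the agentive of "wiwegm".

"wiwegm" has second-to-last letter 'g'. The stems whose second-to-last letter is 'g' (rupdogm → rupdogmori, wapogl → wapoglori, gukibagr → gukibagrori) add -ori.
So wiwegm → wiwegmori.

wiwegmori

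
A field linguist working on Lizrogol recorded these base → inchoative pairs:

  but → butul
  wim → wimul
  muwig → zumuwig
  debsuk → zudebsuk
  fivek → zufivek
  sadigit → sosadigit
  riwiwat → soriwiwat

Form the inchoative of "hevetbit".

sohevetbit

but and sadigit both end in -t yet inflect differently (butul, sosadigit), so the final letter is not what conditions the rule; the number of vowels is.
"hevetbit" has 3 vowels. The stems with 3 vowels (sadigit → sosadigit, riwiwat → soriwiwat) add the prefix so-.
The other patterns: stems with 1 vowel add -ul; stems with 2 vowels add the prefix zu-.
So hevetbit → sohevetbit.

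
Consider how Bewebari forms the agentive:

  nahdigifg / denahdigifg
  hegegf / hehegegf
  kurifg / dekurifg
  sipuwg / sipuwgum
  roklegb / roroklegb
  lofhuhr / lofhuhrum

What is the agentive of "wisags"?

wiwisags

kurifg and sipuwg both end in -g yet inflect differently (dekurifg, sipuwgum), so the final letter is not what conditions the rule; the second-to-last letter is.
"wisags" has second-to-last letter 'g'. The stems whose second-to-last letter is 'g' (roklegb → roroklegb, hegegf → hehegegf) repeat the first consonant+vowel as a prefix.
The other patterns: stems whose second-to-last letter is 'f' add the prefix de-; stems whose second-to-last letter is 'h' or 'w' add -um.
So wisags → wiwisags.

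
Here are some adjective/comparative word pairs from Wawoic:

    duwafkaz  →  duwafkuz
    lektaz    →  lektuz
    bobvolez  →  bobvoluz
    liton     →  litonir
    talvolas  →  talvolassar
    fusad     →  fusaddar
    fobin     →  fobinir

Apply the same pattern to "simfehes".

simfehessar

duwafkaz and fusad both have last vowel 'a' yet inflect differently (duwafkuz, fusaddar), so the last vowel is not what conditions the rule; the final letter is.
"simfehes" ends in -s. The one such stem in the data (talvolas → talvolassar) doubles the final consonant and adds -ar (as does fusad), so the same rule applies.
The other patterns: stems ending in -n add -ir; stems ending in -z change the last vowel to 'u'.
So simfehes → simfehessar.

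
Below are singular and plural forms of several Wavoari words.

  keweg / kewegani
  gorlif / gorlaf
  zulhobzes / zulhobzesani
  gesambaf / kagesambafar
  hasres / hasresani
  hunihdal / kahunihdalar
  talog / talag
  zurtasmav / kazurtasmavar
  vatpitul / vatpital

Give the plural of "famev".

hunihdal and vatpitul both end in -l yet inflect differently (kahunihdalar, vatpital), so the final letter is not what conditions the rule; the last vowel is.
"famev" has last vowel 'e'. The stems whose last vowel is 'e' (keweg → kewegani, hasres → hasresani, zulhobzes → zulhobzesani) add -ani.
So famev → famevani.

famevani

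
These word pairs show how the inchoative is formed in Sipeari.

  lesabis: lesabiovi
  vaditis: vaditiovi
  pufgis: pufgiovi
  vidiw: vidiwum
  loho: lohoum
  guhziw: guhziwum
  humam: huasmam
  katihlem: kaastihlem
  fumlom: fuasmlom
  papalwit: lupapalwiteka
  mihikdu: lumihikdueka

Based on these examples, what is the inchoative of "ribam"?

lesabis and vidiw both have last vowel 'i' yet inflect differently (lesabiovi, vidiwum), so the last vowel is not what conditions the rule; the final letter is.
"ribam" ends in -m. The stems ending in -m (humam → huasmam, katihlem → kaastihlem, fumlom → fuasmlom) insert -as- after the first vowel.
So ribam → riasbam.

riasbam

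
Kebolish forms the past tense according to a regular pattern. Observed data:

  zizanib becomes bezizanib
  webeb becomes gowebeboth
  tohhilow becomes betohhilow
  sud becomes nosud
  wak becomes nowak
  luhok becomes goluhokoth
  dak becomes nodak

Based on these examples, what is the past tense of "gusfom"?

gogusfomoth

dak and luhok both end in -k yet inflect differently (nodak, goluhokoth), so the final letter is not what conditions the rule; the number of vowels is.
"gusfom" has 2 vowels. The stems with 2 vowels (luhok → goluhokoth, webeb → gowebeboth) add go- … -oth around the stem.
The other patterns: stems with 1 vowel add the prefix no-; stems with 3 vowels add the prefix be-.
So gusfom → gogusfomoth.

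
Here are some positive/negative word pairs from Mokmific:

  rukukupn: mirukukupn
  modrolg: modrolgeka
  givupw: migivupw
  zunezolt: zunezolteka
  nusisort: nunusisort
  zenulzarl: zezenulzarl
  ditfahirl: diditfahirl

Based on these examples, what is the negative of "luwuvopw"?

"luwuvopw" has second-to-last letter 'p'. The stems whose second-to-last letter is 'p' (givupw → migivupw, rukukupn → mirukukupn) add the prefix mi-.
The other patterns: stems whose second-to-last letter is 'r' repeat the first consonant+vowel as a prefix; stems whose second-to-last letter is 'l' add -eka.
So luwuvopw → miluwuvopw.

miluwuvopw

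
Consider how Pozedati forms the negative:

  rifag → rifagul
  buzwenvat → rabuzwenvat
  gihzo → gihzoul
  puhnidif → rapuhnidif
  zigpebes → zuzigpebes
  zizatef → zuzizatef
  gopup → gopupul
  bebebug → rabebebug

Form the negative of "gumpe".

gumpeul

rifag and bebebug both end in -g yet inflect differently (rifagul, rabebebug), so the final letter is not what conditions the rule; the first letter is.
"gumpe" begins with g-. The stems beginning with g- (gopup → gopupul, gihzo → gihzoul) add -ul.
The other patterns: stems beginning with z- add the prefix zu-; stems beginning with b- or p- add the prefix ra-.
So gumpe → gumpeul.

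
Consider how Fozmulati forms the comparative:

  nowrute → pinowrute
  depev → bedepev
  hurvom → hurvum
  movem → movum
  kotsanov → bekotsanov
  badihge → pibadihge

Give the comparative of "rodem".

hurvom and kotsanov both have last vowel 'o' yet inflect differently (hurvum, bekotsanov), so the last vowel is not what conditions the rule; the final letter is.
"rodem" ends in -m. The stems ending in -m (movem → movum, hurvom → hurvum) change the last vowel to 'u'.
The other patterns: stems ending in -v add the prefix be-; stems ending in -e add the prefix pi-.
So rodem → rodum.

rodum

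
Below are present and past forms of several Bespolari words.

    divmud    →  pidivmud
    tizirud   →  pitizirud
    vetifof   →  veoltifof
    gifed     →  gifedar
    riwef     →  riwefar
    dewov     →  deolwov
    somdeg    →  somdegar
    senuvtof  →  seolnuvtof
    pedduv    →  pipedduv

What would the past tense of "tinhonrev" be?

tinhonrevar

"tinhonrev" has last vowel 'e'. The stems whose last vowel is 'e' (riwef → riwefar, somdeg → somdegar, gifed → gifedar) add -ar.
So tinhonrev → tinhonrevar.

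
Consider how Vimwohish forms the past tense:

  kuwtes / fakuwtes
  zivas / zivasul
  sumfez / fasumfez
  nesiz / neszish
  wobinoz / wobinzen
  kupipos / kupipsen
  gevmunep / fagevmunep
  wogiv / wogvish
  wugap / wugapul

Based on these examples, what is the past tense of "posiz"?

"posiz" has last vowel 'i'. The stems whose last vowel is 'i' (wogiv → wogvish, nesiz → neszish) delete the last vowel and add -ish.
So posiz → poszish.

poszish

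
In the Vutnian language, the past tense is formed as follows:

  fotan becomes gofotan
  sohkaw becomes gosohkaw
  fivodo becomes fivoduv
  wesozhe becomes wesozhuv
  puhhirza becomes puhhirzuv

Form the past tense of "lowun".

"lowun" ends in a consonant. The stems ending in a consonant (sohkaw → gosohkaw, fotan → gofotan) add the prefix go-.
The other pattern: stems ending in a vowel drop the final letter and add -uv.
So lowun → golowun.

golowun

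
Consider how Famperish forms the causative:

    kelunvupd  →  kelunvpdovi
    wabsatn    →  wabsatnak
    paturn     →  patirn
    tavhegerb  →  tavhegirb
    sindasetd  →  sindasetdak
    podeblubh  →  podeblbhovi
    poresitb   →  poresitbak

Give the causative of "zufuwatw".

poresitb and tavhegerb both end in -b yet inflect differently (poresitbak, tavhegirb), so the final letter is not what conditions the rule; the second-to-last letter is.
"zufuwatw" has second-to-last letter 't'. The stems whose second-to-last letter is 't' (poresitb → poresitbak, wabsatn → wabsatnak, sindasetd → sindasetdak) add -ak.
The other patterns: stems whose second-to-last letter is 'r' change the last vowel to 'i'; stems whose second-to-last letter is 'b' or 'p' delete the last vowel and add -ovi.
So zufuwatw → zufuwatwak.

zufuwatwak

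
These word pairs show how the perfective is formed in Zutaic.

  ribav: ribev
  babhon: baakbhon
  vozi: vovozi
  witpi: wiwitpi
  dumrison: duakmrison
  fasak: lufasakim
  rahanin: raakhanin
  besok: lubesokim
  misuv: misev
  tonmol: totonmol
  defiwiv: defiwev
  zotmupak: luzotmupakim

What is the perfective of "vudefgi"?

vuvudefgi

rahanin and defiwiv both have last vowel 'i' yet inflect differently (raakhanin, defiwev), so the last vowel is not what conditions the rule; the final letter is.
"vudefgi" ends in -i. The stems ending in -i (vozi → vovozi, witpi → wiwitpi) repeat the first consonant+vowel as a prefix.
The other patterns: stems ending in -n insert -ak- after the first vowel; stems ending in -v change the last vowel to 'e'; stems ending in -k add lu- … -im around the stem.
So vudefgi → vuvudefgi.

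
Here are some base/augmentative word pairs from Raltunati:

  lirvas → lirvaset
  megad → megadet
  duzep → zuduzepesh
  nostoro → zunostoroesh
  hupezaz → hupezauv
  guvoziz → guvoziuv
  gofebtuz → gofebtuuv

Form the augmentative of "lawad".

hupezaz and megad both have last vowel 'a' yet inflect differently (hupezauv, megadet), so the last vowel is not what conditions the rule; the final letter is.
"lawad" ends in -d. The one such stem in the data (megad → megadet) adds -et, so the same rule applies.
The other patterns: stems ending in -z drop the final letter and add -uv; stems ending in -o or -p add zu- … -esh around the stem.
So lawad → lawadet.

lawadet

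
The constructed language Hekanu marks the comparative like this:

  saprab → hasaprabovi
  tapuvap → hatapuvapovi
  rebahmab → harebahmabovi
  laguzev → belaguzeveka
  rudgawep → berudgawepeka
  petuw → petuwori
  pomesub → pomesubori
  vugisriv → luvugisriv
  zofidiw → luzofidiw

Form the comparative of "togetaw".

tapuvap and rudgawep both end in -p yet inflect differently (hatapuvapovi, berudgawepeka), so the final letter is not what conditions the rule; the last vowel is.
"togetaw" has last vowel 'a'. The stems whose last vowel is 'a' (saprab → hasaprabovi, tapuvap → hatapuvapovi, rebahmab → harebahmabovi) add ha- … -ovi around the stem.
The other patterns: stems whose last vowel is 'e' add be- … -eka around the stem; stems whose last vowel is 'u' add -ori; stems whose last vowel is 'i' add the prefix lu-.
So togetaw → hatogetawovi.

hatogetawovi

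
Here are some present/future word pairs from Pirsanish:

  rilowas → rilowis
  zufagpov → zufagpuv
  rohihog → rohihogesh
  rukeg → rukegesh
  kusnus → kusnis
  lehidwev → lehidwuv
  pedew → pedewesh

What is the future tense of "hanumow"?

"hanumow" ends in -w. The one such stem in the data (pedew → pedewesh) adds -esh, so the same rule applies.
So hanumow → hanumowesh.

hanumowesh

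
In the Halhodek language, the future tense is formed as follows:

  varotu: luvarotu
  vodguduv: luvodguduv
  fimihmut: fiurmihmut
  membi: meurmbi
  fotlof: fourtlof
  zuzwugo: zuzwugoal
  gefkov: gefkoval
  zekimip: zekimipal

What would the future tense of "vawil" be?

luvawil

vodguduv and gefkov both end in -v yet inflect differently (luvodguduv, gefkoval), so the final letter is not what conditions the rule; the first letter is.
"vawil" begins with v-. The stems beginning with v- (varotu → luvarotu, vodguduv → luvodguduv) add the prefix lu-.
So vawil → luvawil.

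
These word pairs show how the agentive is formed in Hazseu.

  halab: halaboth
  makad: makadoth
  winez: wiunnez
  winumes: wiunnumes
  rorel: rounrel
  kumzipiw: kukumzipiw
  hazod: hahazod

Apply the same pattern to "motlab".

makad and hazod both end in -d yet inflect differently (makadoth, hahazod), so the final letter is not what conditions the rule; the last vowel is.
"motlab" has last vowel 'a'. The stems whose last vowel is 'a' (halab → halaboth, makad → makadoth) add -oth.
The other patterns: stems whose last vowel is 'e' insert -un- after the first vowel; stems whose last vowel is 'i' or 'o' repeat the first consonant+vowel as a prefix.
So motlab → motlaboth.

motlaboth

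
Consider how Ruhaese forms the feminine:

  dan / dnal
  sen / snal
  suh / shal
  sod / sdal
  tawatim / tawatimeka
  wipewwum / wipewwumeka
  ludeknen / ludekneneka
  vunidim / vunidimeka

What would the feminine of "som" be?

dan and ludeknen both end in -n yet inflect differently (dnal, ludekneneka), so the final letter is not what conditions the rule; the number of vowels is.
"som" has 1 vowel. The stems with 1 vowel (dan → dnal, sen → snal, suh → shal) delete the last vowel and add -al.
The other pattern: stems with 3 vowels add -eka.
So som → smal.

smal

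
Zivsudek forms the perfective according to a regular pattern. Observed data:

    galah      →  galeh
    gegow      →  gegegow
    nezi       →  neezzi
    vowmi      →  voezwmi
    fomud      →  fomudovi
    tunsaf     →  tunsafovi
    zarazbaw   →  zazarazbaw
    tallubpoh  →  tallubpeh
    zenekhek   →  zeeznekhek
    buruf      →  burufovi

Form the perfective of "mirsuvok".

gegow and tallubpoh both have last vowel 'o' yet inflect differently (gegegow, tallubpeh), so the last vowel is not what conditions the rule; the final letter is.
"mirsuvok" ends in -k. The one such stem in the data (zenekhek → zeeznekhek) inserts -ez- after the first vowel (as do nezi, vowmi), so the same rule applies.
The other patterns: stems ending in -w repeat the first consonant+vowel as a prefix; stems ending in -h change the last vowel to 'e'; stems ending in -d or -f add -ovi.
So mirsuvok → miezrsuvok.

miezrsuvok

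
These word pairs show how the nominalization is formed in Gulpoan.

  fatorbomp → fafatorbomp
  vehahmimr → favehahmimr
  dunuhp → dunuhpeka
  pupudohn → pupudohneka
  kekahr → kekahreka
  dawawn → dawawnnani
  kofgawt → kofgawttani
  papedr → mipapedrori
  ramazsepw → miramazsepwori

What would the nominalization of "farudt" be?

mifarudtori

fatorbomp and dunuhp both end in -p yet inflect differently (fafatorbomp, dunuhpeka), so the final letter is not what conditions the rule; the second-to-last letter is.
"farudt" has second-to-last letter 'd'. The one such stem in the data (papedr → mipapedrori) adds mi- … -ori around the stem, so the same rule applies.
So farudt → mifarudtori.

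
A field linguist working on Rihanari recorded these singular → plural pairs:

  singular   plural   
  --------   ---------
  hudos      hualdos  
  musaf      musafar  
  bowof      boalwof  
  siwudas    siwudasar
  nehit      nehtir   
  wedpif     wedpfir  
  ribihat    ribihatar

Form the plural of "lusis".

lussir

musaf and wedpif both end in -f yet inflect differently (musafar, wedpfir), so the final letter is not what conditions the rule; the last vowel is.
"lusis" has last vowel 'i'. The stems whose last vowel is 'i' (wedpif → wedpfir, nehit → nehtir) delete the last vowel and add -ir.
So lusis → lussir.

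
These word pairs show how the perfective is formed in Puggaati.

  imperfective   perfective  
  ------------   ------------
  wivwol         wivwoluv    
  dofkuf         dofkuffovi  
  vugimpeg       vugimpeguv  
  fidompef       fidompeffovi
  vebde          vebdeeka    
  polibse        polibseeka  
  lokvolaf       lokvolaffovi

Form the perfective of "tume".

polibse and fidompef both have last vowel 'e' yet inflect differently (polibseeka, fidompeffovi), so the last vowel is not what conditions the rule; the final letter is.
"tume" ends in -e. The stems ending in -e (polibse → polibseeka, vebde → vebdeeka) add -eka.
The other patterns: stems ending in -f double the final consonant and add -ovi; stems ending in -g or -l add -uv.
So tume → tumeeka.

tumeeka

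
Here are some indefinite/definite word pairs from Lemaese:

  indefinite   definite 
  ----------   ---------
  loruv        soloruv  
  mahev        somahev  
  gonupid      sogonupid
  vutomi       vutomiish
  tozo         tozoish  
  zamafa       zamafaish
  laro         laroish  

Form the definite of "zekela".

zekelaish

"zekela" ends in a vowel. The stems ending in a vowel (vutomi → vutomiish, tozo → tozoish, zamafa → zamafaish) add -ish.
So zekela → zekelaish.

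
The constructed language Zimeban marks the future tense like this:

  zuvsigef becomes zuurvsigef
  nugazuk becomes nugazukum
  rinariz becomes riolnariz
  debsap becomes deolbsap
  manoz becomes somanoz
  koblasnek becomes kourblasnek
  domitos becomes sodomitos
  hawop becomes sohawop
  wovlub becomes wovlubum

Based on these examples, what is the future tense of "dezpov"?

sodezpov

rinariz and manoz both end in -z yet inflect differently (riolnariz, somanoz), so the final letter is not what conditions the rule; the last vowel is.
"dezpov" has last vowel 'o'. The stems whose last vowel is 'o' (manoz → somanoz, hawop → sohawop, domitos → sodomitos) add the prefix so-.
The other patterns: stems whose last vowel is 'a' or 'i' insert -ol- after the first vowel; stems whose last vowel is 'e' insert -ur- after the first vowel; stems whose last vowel is 'u' add -um.
So dezpov → sodezpov.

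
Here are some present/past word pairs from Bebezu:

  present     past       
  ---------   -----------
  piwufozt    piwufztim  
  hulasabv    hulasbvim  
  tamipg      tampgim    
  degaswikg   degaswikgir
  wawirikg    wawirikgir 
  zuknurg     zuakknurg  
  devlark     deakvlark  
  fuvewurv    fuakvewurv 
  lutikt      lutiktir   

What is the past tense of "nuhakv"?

wawirikg and zuknurg both end in -g yet inflect differently (wawirikgir, zuakknurg), so the final letter is not what conditions the rule; the second-to-last letter is.
"nuhakv" has second-to-last letter 'k'. The stems whose second-to-last letter is 'k' (wawirikg → wawirikgir, degaswikg → degaswikgir, lutikt → lutiktir) add -ir.
So nuhakv → nuhakvir.

nuhakvir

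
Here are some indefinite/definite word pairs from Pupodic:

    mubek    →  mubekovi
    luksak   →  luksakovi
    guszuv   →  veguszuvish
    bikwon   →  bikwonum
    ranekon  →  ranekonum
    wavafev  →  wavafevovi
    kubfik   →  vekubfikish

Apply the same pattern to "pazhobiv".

vepazhobivish

"pazhobiv" has last vowel 'i'. The one such stem in the data (kubfik → vekubfikish) adds ve- … -ish around the stem, so the same rule applies.
So pazhobiv → vepazhobivish.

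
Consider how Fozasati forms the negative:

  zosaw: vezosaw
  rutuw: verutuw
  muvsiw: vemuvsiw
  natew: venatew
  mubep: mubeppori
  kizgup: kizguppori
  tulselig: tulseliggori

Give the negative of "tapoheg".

"tapoheg" ends in -g. The one such stem in the data (tulselig → tulseliggori) doubles the final consonant and adds -ori (as do mubep, kizgup), so the same rule applies.
So tapoheg → tapoheggori.

tapoheggori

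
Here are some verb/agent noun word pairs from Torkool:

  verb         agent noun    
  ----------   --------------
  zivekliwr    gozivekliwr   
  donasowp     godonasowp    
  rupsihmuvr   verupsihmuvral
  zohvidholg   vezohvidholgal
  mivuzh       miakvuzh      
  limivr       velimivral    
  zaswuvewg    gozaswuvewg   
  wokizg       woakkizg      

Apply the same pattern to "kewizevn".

wokizg and zaswuvewg both end in -g yet inflect differently (woakkizg, gozaswuvewg), so the final letter is not what conditions the rule; the second-to-last letter is.
"kewizevn" has second-to-last letter 'v'. The stems whose second-to-last letter is 'v' (limivr → velimivral, rupsihmuvr → verupsihmuvral) add ve- … -al around the stem.
So kewizevn → vekewizevnal.

vekewizevnal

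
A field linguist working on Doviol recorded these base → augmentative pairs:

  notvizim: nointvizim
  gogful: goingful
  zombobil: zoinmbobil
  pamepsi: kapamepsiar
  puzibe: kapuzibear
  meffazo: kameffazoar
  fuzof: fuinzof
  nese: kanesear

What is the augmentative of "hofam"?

fuzof and meffazo both have last vowel 'o' yet inflect differently (fuinzof, kameffazoar), so the last vowel is not what conditions the rule; whether the stem ends in a vowel or a consonant is.
"hofam" ends in a consonant. The stems ending in a consonant (gogful → goingful, notvizim → nointvizim, fuzof → fuinzof) insert -in- after the first vowel.
So hofam → hoinfam.

hoinfam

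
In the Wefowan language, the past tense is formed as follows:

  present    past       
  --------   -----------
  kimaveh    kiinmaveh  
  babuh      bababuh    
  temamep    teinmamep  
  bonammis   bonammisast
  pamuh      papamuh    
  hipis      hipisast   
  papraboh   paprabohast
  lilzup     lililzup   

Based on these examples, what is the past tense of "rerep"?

papraboh and pamuh both end in -h yet inflect differently (paprabohast, papamuh), so the final letter is not what conditions the rule; the last vowel is.
"rerep" has last vowel 'e'. The stems whose last vowel is 'e' (kimaveh → kiinmaveh, temamep → teinmamep) insert -in- after the first vowel.
So rerep → reinrep.

reinrep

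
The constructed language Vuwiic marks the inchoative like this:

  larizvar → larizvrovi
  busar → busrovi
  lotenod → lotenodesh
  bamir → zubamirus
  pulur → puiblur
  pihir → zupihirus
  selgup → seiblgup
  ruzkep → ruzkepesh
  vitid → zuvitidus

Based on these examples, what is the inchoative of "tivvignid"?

larizvar and bamir both end in -r yet inflect differently (larizvrovi, zubamirus), so the final letter is not what conditions the rule; the last vowel is.
"tivvignid" has last vowel 'i'. The stems whose last vowel is 'i' (bamir → zubamirus, pihir → zupihirus, vitid → zuvitidus) add zu- … -us around the stem.
So tivvignid → zutivvignidus.

zutivvignidus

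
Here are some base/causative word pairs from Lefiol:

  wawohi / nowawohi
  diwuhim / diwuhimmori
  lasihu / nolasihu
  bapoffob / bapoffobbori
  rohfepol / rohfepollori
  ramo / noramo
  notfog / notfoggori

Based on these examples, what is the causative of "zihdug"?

zihduggori

bapoffob and ramo both have last vowel 'o' yet inflect differently (bapoffobbori, noramo), so the last vowel is not what conditions the rule; whether the stem ends in a vowel or a consonant is.
"zihdug" ends in a consonant. The stems ending in a consonant (bapoffob → bapoffobbori, diwuhim → diwuhimmori, notfog → notfoggori) double the final consonant and add -ori.
The other pattern: stems ending in a vowel add the prefix no-.
So zihdug → zihduggori.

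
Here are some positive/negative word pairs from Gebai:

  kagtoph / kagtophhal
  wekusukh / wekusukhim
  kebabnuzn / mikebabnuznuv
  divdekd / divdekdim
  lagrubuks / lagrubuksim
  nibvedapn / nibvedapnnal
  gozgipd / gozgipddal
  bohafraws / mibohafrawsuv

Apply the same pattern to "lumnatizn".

milumnatiznuv

divdekd and gozgipd both end in -d yet inflect differently (divdekdim, gozgipddal), so the final letter is not what conditions the rule; the second-to-last letter is.
"lumnatizn" has second-to-last letter 'z'. The one such stem in the data (kebabnuzn → mikebabnuznuv) adds mi- … -uv around the stem, so the same rule applies.
The other patterns: stems whose second-to-last letter is 'k' add -im; stems whose second-to-last letter is 'p' double the final consonant and add -al.
So lumnatizn → milumnatiznuv.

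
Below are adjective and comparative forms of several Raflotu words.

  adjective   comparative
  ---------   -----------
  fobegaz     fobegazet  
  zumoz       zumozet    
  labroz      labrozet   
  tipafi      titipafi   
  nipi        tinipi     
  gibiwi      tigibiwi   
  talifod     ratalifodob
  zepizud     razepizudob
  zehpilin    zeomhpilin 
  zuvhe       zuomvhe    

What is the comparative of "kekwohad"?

zumoz and talifod both have last vowel 'o' yet inflect differently (zumozet, ratalifodob), so the last vowel is not what conditions the rule; the final letter is.
"kekwohad" ends in -d. The stems ending in -d (talifod → ratalifodob, zepizud → razepizudob) add ra- … -ob around the stem.
The other patterns: stems ending in -z add -et; stems ending in -i add the prefix ti-; stems ending in -e or -n insert -om- after the first vowel.
So kekwohad → rakekwohadob.

rakekwohadob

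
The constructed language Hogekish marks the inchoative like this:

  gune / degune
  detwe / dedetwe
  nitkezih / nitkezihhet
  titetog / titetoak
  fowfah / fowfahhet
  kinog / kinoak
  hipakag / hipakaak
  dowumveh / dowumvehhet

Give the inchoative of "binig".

hipakag and fowfah both have last vowel 'a' yet inflect differently (hipakaak, fowfahhet), so the last vowel is not what conditions the rule; the final letter is.
"binig" ends in -g. The stems ending in -g (titetog → titetoak, kinog → kinoak, hipakag → hipakaak) drop the final letter and add -ak.
So binig → biniak.

biniak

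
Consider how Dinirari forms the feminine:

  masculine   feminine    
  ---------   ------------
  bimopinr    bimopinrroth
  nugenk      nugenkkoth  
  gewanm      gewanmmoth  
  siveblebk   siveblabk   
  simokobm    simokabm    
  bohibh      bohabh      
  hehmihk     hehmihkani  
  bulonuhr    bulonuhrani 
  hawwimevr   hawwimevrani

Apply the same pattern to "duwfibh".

nugenk and siveblebk both end in -k yet inflect differently (nugenkkoth, siveblabk), so the final letter is not what conditions the rule; the second-to-last letter is.
"duwfibh" has second-to-last letter 'b'. The stems whose second-to-last letter is 'b' (siveblebk → siveblabk, simokobm → simokabm, bohibh → bohabh) change the last vowel to 'a'.
So duwfibh → duwfabh.

duwfabh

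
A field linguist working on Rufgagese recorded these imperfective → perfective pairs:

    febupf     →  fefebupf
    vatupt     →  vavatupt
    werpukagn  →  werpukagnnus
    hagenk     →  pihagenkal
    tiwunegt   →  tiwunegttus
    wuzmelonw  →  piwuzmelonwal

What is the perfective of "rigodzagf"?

rigodzagffus

vatupt and tiwunegt both end in -t yet inflect differently (vavatupt, tiwunegttus), so the final letter is not what conditions the rule; the second-to-last letter is.
"rigodzagf" has second-to-last letter 'g'. The stems whose second-to-last letter is 'g' (werpukagn → werpukagnnus, tiwunegt → tiwunegttus) double the final consonant and add -us.
The other patterns: stems whose second-to-last letter is 'p' repeat the first consonant+vowel as a prefix; stems whose second-to-last letter is 'n' add pi- … -al around the stem.
So rigodzagf → rigodzagffus.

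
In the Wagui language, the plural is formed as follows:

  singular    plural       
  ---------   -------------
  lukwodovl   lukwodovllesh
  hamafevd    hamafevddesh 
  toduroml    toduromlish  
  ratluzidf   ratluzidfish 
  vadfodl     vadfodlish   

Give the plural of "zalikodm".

zalikodmish

lukwodovl and toduroml both end in -l yet inflect differently (lukwodovllesh, toduromlish), so the final letter is not what conditions the rule; the second-to-last letter is.
"zalikodm" has second-to-last letter 'd'. The stems whose second-to-last letter is 'd' (ratluzidf → ratluzidfish, vadfodl → vadfodlish) add -ish.
The other pattern: stems whose second-to-last letter is 'v' double the final consonant and add -esh.
So zalikodm → zalikodmish.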